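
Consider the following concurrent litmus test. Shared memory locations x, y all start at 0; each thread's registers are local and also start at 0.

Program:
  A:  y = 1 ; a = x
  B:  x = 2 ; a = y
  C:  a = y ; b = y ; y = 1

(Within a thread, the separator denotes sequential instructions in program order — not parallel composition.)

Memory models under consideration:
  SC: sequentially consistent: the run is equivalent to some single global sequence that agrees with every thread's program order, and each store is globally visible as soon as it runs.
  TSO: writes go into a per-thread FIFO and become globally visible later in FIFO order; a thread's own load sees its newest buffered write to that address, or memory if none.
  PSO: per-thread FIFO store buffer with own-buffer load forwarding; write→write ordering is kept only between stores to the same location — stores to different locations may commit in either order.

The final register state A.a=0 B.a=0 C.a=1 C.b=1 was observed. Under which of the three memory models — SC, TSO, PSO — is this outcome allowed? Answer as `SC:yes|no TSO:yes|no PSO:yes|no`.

SC:no TSO:yes PSO:yes

outcome vector order: (A.a,B.a,C.a,C.b)
SC (9): 0100; 0101; 0111; 2000; 2001; 2011; 2100; 2101; 2111
TSO (12): 0000; 0001; 0011; 0100; 0101; 0111; 2000; 2001; 2011; 2100; 2101; 2111
PSO (12): 0000; 0001; 0011; 0100; 0101; 0111; 2000; 2001; 2011; 2100; 2101; 2111
target 0011 ∈ {TSO,PSO}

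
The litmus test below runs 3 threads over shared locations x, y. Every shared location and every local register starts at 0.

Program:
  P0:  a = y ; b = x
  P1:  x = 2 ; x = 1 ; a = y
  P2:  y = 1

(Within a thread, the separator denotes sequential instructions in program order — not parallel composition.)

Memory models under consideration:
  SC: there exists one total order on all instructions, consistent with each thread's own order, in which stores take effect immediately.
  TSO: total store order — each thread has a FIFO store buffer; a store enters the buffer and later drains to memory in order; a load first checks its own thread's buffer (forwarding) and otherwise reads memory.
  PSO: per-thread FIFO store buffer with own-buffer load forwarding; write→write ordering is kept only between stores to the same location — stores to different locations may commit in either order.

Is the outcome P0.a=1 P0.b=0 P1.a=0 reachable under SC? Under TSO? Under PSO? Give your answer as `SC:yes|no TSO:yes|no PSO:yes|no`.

SC:no TSO:yes PSO:yes

outcome vector order: (P0.a,P0.b,P1.a)
SC: 10 outcomes — {000; 001; 010; 011; 020; 021; 101; 110; 111; 121}
TSO: 12 outcomes — {000; 001; 010; 011; 020; 021; 100; 101; 110; 111; 120; 121}
PSO: 12 outcomes — {000; 001; 010; 011; 020; 021; 100; 101; 110; 111; 120; 121}
target 100 ∈ {TSO,PSO}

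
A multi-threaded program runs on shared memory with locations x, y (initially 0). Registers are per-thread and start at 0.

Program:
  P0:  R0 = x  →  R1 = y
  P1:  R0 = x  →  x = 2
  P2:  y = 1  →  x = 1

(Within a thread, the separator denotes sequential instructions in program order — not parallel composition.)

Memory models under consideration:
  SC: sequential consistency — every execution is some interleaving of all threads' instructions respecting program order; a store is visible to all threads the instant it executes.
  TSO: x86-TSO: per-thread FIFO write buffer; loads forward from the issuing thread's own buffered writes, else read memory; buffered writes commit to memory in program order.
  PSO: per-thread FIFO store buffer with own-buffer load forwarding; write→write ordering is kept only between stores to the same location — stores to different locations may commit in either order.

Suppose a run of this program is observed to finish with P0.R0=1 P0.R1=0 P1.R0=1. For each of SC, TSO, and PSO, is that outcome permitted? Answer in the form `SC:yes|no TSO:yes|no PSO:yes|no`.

SC:no TSO:no PSO:yes

outcome vector order: (P0.R0,P0.R1,P1.R0)
[SC] allowed = {(0,0,0); (0,0,1); (0,1,0); (0,1,1); (1,1,0); (1,1,1); (2,0,0); (2,1,0); (2,1,1)}
[TSO] allowed = {(0,0,0); (0,0,1); (0,1,0); (0,1,1); (1,1,0); (1,1,1); (2,0,0); (2,1,0); (2,1,1)}
[PSO] allowed = {(0,0,0); (0,0,1); (0,1,0); (0,1,1); (1,0,0); (1,0,1); (1,1,0); (1,1,1); (2,0,0); (2,0,1); (2,1,0); (2,1,1)}
target (1,0,1) ∈ {PSO}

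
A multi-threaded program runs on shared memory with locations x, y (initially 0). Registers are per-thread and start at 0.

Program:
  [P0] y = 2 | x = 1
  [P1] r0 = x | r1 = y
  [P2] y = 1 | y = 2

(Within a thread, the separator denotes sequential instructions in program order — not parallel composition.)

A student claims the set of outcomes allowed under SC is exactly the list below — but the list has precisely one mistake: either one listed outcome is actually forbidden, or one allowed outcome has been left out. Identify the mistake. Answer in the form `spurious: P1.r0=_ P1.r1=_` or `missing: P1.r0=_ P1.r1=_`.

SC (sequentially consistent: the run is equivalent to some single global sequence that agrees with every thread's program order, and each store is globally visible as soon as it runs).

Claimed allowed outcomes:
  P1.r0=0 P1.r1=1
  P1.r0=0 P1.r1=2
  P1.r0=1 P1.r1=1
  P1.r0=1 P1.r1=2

outcome vector order: (P1.r0,P1.r1)
SC (5): (0,0); (0,1); (0,2); (1,1); (1,2)
SC∖claimed = {(0,0)}

missing: P1.r0=0 P1.r1=0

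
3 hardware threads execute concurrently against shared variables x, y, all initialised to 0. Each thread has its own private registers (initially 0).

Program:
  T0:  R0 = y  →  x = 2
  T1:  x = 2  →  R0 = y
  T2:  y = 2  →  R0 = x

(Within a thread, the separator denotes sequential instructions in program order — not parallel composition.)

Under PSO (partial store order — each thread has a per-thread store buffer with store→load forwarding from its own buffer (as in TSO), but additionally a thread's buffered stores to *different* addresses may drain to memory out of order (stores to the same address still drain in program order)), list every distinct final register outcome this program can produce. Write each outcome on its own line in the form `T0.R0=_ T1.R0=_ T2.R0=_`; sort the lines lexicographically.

T0.R0=0 T1.R0=0 T2.R0=0
T0.R0=0 T1.R0=0 T2.R0=2
T0.R0=0 T1.R0=2 T2.R0=0
T0.R0=0 T1.R0=2 T2.R0=2
T0.R0=2 T1.R0=0 T2.R0=0
T0.R0=2 T1.R0=0 T2.R0=2
T0.R0=2 T1.R0=2 T2.R0=0
T0.R0=2 T1.R0=2 T2.R0=2

outcome vector order: (T0.R0,T1.R0,T2.R0)
|PSO outcomes| = 8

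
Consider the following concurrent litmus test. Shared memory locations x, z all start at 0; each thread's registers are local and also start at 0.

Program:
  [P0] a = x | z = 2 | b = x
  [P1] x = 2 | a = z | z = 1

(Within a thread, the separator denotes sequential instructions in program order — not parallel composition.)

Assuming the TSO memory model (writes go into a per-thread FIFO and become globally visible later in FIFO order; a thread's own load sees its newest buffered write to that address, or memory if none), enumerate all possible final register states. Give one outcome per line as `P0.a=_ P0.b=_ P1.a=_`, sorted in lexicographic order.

P0.a=0 P0.b=0 P1.a=0
P0.a=0 P0.b=0 P1.a=2
P0.a=0 P0.b=2 P1.a=0
P0.a=0 P0.b=2 P1.a=2
P0.a=2 P0.b=2 P1.a=0
P0.a=2 P0.b=2 P1.a=2

outcome vector order: (P0.a,P0.b,P1.a)
|TSO outcomes| = 6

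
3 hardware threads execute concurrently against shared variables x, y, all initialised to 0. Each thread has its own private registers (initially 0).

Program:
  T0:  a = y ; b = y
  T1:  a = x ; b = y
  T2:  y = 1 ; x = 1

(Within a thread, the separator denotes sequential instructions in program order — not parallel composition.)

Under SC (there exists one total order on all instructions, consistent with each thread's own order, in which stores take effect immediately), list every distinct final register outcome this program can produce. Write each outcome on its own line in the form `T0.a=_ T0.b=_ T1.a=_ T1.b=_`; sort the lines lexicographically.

T0.a=0 T0.b=0 T1.a=0 T1.b=0
T0.a=0 T0.b=0 T1.a=0 T1.b=1
T0.a=0 T0.b=0 T1.a=1 T1.b=1
T0.a=0 T0.b=1 T1.a=0 T1.b=0
T0.a=0 T0.b=1 T1.a=0 T1.b=1
T0.a=0 T0.b=1 T1.a=1 T1.b=1
T0.a=1 T0.b=1 T1.a=0 T1.b=0
T0.a=1 T0.b=1 T1.a=0 T1.b=1
T0.a=1 T0.b=1 T1.a=1 T1.b=1

outcome vector order: (T0.a,T0.b,T1.a,T1.b)
|SC outcomes| = 9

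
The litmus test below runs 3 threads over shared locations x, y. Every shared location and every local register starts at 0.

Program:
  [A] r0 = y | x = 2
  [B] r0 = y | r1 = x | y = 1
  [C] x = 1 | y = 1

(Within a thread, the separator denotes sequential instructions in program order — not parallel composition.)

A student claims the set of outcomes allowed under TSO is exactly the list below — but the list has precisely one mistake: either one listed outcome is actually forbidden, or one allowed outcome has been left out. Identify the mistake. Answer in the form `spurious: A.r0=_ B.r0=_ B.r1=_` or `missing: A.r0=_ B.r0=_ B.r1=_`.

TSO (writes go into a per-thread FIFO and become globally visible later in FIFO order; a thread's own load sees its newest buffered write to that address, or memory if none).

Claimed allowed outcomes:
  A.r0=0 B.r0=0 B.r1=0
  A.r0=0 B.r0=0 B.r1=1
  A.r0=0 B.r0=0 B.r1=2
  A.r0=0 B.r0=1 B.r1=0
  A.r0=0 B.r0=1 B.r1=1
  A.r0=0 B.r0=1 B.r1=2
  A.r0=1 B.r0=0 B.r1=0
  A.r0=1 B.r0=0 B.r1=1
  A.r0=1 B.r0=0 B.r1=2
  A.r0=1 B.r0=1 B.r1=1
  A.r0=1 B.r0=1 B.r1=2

outcome vector order: (A.r0,B.r0,B.r1)
[TSO] allowed = {(0,0,0) (0,0,1) (0,0,2) (0,1,1) (0,1,2) (1,0,0) (1,0,1) (1,0,2) (1,1,1) (1,1,2)}
claimed∖TSO = {(0,1,0)}

spurious: A.r0=0 B.r0=1 B.r1=0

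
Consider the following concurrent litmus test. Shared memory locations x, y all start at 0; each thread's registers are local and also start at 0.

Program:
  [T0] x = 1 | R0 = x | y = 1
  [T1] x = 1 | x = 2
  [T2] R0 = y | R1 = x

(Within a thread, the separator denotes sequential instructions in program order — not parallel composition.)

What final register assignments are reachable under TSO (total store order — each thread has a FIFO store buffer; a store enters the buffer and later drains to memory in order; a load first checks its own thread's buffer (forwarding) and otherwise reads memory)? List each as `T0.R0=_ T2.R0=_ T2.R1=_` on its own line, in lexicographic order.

T0.R0=1 T2.R0=0 T2.R1=0
T0.R0=1 T2.R0=0 T2.R1=1
T0.R0=1 T2.R0=0 T2.R1=2
T0.R0=1 T2.R0=1 T2.R1=1
T0.R0=1 T2.R0=1 T2.R1=2
T0.R0=2 T2.R0=0 T2.R1=0
T0.R0=2 T2.R0=0 T2.R1=1
T0.R0=2 T2.R0=0 T2.R1=2
T0.R0=2 T2.R0=1 T2.R1=2

outcome vector order: (T0.R0,T2.R0,T2.R1)
|TSO outcomes| = 9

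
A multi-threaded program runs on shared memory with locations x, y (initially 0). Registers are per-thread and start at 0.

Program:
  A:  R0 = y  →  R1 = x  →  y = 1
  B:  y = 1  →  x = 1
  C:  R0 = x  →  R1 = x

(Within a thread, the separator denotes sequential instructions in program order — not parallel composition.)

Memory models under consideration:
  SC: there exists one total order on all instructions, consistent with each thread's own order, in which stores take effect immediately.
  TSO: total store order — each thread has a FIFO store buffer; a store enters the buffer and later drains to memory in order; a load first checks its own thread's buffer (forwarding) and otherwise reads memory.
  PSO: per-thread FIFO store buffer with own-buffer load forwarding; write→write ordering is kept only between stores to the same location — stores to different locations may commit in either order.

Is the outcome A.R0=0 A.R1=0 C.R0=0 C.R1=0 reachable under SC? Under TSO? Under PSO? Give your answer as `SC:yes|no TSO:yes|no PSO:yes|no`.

outcome vector order: (A.R0,A.R1,C.R0,C.R1)
under SC → <0 0 0 0> <0 0 0 1> <0 0 1 1> <0 1 0 0> <0 1 0 1> <0 1 1 1> <1 0 0 0> <1 0 0 1> <1 0 1 1> <1 1 0 0> <1 1 0 1> <1 1 1 1>
under TSO → <0 0 0 0> <0 0 0 1> <0 0 1 1> <0 1 0 0> <0 1 0 1> <0 1 1 1> <1 0 0 0> <1 0 0 1> <1 0 1 1> <1 1 0 0> <1 1 0 1> <1 1 1 1>
under PSO → <0 0 0 0> <0 0 0 1> <0 0 1 1> <0 1 0 0> <0 1 0 1> <0 1 1 1> <1 0 0 0> <1 0 0 1> <1 0 1 1> <1 1 0 0> <1 1 0 1> <1 1 1 1>
target <0 0 0 0> ∈ {SC,TSO,PSO}

SC:yes TSO:yes PSO:yes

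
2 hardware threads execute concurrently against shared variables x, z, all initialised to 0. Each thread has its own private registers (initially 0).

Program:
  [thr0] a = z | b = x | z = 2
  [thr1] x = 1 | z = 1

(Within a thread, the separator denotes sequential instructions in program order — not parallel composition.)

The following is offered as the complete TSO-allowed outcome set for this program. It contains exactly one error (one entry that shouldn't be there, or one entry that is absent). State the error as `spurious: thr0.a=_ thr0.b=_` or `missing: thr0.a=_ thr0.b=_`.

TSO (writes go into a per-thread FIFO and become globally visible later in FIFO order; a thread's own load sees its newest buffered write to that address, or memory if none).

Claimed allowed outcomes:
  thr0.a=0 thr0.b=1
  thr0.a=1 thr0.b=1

missing: thr0.a=0 thr0.b=0

outcome vector order: (thr0.a,thr0.b)
[TSO] allowed = {(0,0), (0,1), (1,1)}
TSO∖claimed = {(0,0)}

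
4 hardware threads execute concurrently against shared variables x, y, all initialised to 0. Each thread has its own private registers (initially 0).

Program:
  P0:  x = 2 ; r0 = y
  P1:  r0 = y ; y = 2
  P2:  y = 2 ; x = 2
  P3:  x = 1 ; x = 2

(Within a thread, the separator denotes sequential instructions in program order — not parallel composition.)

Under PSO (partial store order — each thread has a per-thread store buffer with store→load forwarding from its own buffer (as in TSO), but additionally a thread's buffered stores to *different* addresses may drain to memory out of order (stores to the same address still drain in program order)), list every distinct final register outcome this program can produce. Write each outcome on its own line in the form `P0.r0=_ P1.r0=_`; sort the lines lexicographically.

P0.r0=0 P1.r0=0
P0.r0=0 P1.r0=2
P0.r0=2 P1.r0=0
P0.r0=2 P1.r0=2

outcome vector order: (P0.r0,P1.r0)
|PSO outcomes| = 4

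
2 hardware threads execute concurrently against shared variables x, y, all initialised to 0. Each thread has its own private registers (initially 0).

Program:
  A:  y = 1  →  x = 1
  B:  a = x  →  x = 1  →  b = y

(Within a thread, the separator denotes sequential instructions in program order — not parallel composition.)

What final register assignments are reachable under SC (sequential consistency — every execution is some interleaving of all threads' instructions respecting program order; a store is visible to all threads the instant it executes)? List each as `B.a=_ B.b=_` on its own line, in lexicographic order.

outcome vector order: (B.a,B.b)
|SC outcomes| = 3

B.a=0 B.b=0
B.a=0 B.b=1
B.a=1 B.b=1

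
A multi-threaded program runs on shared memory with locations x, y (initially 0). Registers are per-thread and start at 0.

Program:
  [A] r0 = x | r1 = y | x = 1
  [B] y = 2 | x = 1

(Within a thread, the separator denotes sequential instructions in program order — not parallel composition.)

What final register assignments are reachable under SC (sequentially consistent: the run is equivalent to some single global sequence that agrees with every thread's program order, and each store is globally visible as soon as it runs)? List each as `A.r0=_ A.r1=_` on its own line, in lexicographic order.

A.r0=0 A.r1=0
A.r0=0 A.r1=2
A.r0=1 A.r1=2

outcome vector order: (A.r0,A.r1)
|SC outcomes| = 3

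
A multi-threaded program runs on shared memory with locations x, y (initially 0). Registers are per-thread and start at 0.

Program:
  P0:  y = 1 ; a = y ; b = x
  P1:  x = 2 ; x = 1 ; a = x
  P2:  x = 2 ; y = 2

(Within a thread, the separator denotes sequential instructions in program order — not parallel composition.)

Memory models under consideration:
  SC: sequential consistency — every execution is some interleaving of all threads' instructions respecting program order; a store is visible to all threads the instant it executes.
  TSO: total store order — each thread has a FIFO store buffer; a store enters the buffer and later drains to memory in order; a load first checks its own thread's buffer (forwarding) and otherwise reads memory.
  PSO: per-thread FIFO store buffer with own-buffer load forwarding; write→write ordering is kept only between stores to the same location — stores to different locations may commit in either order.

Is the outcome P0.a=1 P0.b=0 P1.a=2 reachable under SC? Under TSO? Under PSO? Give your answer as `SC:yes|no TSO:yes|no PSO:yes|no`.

outcome vector order: (P0.a,P0.b,P1.a)
SC (9): 101 102 111 112 121 122 211 221 222
TSO (9): 101 102 111 112 121 122 211 221 222
PSO (12): 101 102 111 112 121 122 201 202 211 212 221 222
target 102 ∈ {SC,TSO,PSO}

SC:yes TSO:yes PSO:yes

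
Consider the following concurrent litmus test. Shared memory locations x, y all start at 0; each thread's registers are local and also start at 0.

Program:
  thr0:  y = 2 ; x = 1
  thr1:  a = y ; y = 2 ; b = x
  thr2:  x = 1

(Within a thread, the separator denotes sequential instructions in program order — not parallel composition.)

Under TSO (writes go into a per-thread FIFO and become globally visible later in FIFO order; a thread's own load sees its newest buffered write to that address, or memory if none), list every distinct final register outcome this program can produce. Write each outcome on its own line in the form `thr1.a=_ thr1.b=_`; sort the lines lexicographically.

outcome vector order: (thr1.a,thr1.b)
|TSO outcomes| = 4

thr1.a=0 thr1.b=0
thr1.a=0 thr1.b=1
thr1.a=2 thr1.b=0
thr1.a=2 thr1.b=1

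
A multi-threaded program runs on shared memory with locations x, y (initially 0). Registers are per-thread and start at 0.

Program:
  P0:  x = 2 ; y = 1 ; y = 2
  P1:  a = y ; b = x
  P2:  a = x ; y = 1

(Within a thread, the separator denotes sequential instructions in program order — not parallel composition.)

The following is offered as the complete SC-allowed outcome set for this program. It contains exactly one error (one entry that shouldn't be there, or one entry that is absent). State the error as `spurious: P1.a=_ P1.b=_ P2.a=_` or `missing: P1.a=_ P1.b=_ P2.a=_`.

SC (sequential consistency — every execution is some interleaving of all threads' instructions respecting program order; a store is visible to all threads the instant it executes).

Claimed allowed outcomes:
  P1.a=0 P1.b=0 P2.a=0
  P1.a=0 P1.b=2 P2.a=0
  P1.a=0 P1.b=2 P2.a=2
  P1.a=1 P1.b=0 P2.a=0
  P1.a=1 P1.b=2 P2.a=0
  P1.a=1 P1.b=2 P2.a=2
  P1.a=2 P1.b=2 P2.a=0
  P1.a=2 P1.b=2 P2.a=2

outcome vector order: (P1.a,P1.b,P2.a)
under SC → <0 0 0> <0 0 2> <0 2 0> <0 2 2> <1 0 0> <1 2 0> <1 2 2> <2 2 0> <2 2 2>
SC∖claimed = {<0 0 2>}

missing: P1.a=0 P1.b=0 P2.a=2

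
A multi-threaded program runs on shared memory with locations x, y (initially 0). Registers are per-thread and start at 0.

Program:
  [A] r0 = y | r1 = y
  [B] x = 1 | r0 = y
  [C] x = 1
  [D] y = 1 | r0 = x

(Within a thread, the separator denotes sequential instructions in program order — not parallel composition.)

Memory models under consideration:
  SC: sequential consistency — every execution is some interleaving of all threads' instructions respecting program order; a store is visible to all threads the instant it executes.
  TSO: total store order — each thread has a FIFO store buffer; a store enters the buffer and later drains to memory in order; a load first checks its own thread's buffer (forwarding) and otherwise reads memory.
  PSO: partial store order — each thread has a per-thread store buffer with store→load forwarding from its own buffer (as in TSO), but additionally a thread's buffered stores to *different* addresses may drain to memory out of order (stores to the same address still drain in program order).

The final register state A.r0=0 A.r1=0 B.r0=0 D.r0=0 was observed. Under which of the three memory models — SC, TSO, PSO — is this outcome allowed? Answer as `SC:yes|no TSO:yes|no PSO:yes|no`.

outcome vector order: (A.r0,A.r1,B.r0,D.r0)
[SC] allowed = {<0 0 0 1>, <0 0 1 0>, <0 0 1 1>, <0 1 0 1>, <0 1 1 0>, <0 1 1 1>, <1 1 0 1>, <1 1 1 0>, <1 1 1 1>}
[TSO] allowed = {<0 0 0 0>, <0 0 0 1>, <0 0 1 0>, <0 0 1 1>, <0 1 0 0>, <0 1 0 1>, <0 1 1 0>, <0 1 1 1>, <1 1 0 0>, <1 1 0 1>, <1 1 1 0>, <1 1 1 1>}
[PSO] allowed = {<0 0 0 0>, <0 0 0 1>, <0 0 1 0>, <0 0 1 1>, <0 1 0 0>, <0 1 0 1>, <0 1 1 0>, <0 1 1 1>, <1 1 0 0>, <1 1 0 1>, <1 1 1 0>, <1 1 1 1>}
target <0 0 0 0> ∈ {TSO,PSO}

SC:no TSO:yes PSO:yes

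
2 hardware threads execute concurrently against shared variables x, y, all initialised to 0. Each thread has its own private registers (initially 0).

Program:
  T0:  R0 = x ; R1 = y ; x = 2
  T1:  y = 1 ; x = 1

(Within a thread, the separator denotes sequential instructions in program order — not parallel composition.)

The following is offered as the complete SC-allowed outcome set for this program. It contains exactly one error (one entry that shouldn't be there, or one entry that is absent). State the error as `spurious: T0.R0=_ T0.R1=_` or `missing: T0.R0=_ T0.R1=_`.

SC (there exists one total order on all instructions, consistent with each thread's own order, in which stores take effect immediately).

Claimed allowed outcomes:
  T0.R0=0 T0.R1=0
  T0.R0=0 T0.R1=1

missing: T0.R0=1 T0.R1=1

outcome vector order: (T0.R0,T0.R1)
[SC] allowed = {00 01 11}
SC∖claimed = {11}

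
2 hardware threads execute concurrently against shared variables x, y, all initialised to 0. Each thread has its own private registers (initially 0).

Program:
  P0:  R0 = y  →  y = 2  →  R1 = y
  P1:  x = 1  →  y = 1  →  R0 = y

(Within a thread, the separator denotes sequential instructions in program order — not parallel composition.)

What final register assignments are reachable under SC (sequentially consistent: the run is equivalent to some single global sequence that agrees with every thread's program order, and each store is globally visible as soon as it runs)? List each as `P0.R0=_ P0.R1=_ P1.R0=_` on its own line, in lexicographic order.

P0.R0=0 P0.R1=1 P1.R0=1
P0.R0=0 P0.R1=2 P1.R0=1
P0.R0=0 P0.R1=2 P1.R0=2
P0.R0=1 P0.R1=2 P1.R0=1
P0.R0=1 P0.R1=2 P1.R0=2

outcome vector order: (P0.R0,P0.R1,P1.R0)
|SC outcomes| = 5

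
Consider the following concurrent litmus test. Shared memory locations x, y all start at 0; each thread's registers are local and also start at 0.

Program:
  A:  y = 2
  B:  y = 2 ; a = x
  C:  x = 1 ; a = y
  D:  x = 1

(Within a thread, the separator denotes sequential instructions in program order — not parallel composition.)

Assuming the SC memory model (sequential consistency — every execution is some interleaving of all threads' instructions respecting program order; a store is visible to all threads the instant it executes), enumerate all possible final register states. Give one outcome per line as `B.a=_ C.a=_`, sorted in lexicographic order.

outcome vector order: (B.a,C.a)
|SC outcomes| = 3

B.a=0 C.a=2
B.a=1 C.a=0
B.a=1 C.a=2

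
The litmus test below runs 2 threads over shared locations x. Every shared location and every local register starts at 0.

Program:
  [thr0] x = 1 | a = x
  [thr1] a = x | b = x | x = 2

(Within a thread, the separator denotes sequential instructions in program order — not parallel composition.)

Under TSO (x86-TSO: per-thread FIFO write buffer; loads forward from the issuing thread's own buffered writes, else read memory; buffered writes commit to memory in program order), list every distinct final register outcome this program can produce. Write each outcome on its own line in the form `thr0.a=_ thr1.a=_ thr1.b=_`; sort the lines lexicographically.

outcome vector order: (thr0.a,thr1.a,thr1.b)
|TSO outcomes| = 6

thr0.a=1 thr1.a=0 thr1.b=0
thr0.a=1 thr1.a=0 thr1.b=1
thr0.a=1 thr1.a=1 thr1.b=1
thr0.a=2 thr1.a=0 thr1.b=0
thr0.a=2 thr1.a=0 thr1.b=1
thr0.a=2 thr1.a=1 thr1.b=1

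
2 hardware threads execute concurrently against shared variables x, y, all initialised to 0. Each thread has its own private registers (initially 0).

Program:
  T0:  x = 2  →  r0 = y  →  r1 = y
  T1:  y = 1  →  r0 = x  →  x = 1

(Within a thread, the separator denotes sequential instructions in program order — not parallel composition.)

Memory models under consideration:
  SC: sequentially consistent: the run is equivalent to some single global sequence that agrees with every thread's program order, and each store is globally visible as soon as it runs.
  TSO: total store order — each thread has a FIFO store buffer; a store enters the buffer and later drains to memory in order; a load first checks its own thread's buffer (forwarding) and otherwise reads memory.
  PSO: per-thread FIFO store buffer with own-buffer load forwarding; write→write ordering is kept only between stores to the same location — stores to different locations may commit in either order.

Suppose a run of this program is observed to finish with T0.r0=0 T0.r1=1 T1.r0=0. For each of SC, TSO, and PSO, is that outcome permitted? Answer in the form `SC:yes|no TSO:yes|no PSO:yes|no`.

outcome vector order: (T0.r0,T0.r1,T1.r0)
under SC → (0,0,2); (0,1,2); (1,1,0); (1,1,2)
under TSO → (0,0,0); (0,0,2); (0,1,0); (0,1,2); (1,1,0); (1,1,2)
under PSO → (0,0,0); (0,0,2); (0,1,0); (0,1,2); (1,1,0); (1,1,2)
target (0,1,0) ∈ {TSO,PSO}

SC:no TSO:yes PSO:yes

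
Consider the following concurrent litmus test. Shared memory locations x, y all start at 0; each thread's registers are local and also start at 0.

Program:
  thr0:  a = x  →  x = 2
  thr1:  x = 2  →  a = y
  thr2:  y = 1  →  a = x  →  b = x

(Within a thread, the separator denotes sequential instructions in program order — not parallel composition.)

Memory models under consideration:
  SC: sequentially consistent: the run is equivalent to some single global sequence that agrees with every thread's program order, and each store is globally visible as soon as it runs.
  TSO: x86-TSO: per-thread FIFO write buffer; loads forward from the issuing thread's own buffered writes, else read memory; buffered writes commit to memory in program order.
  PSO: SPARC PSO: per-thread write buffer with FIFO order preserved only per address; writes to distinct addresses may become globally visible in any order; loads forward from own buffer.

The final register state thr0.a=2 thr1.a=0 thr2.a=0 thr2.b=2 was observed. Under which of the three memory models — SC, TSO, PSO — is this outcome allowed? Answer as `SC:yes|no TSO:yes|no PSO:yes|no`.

SC:no TSO:yes PSO:yes

outcome vector order: (thr0.a,thr1.a,thr2.a,thr2.b)
SC (8): 0022 0100 0102 0122 2022 2100 2102 2122
TSO (12): 0000 0002 0022 0100 0102 0122 2000 2002 2022 2100 2102 2122
PSO (12): 0000 0002 0022 0100 0102 0122 2000 2002 2022 2100 2102 2122
target 2002 ∈ {TSO,PSO}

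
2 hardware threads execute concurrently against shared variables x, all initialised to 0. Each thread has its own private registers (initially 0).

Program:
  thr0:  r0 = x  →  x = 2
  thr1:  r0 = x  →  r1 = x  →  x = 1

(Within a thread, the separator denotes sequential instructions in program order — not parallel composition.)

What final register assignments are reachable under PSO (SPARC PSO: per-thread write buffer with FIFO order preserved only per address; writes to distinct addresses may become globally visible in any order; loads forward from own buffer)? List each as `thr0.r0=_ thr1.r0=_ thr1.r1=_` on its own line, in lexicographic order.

outcome vector order: (thr0.r0,thr1.r0,thr1.r1)
|PSO outcomes| = 4

thr0.r0=0 thr1.r0=0 thr1.r1=0
thr0.r0=0 thr1.r0=0 thr1.r1=2
thr0.r0=0 thr1.r0=2 thr1.r1=2
thr0.r0=1 thr1.r0=0 thr1.r1=0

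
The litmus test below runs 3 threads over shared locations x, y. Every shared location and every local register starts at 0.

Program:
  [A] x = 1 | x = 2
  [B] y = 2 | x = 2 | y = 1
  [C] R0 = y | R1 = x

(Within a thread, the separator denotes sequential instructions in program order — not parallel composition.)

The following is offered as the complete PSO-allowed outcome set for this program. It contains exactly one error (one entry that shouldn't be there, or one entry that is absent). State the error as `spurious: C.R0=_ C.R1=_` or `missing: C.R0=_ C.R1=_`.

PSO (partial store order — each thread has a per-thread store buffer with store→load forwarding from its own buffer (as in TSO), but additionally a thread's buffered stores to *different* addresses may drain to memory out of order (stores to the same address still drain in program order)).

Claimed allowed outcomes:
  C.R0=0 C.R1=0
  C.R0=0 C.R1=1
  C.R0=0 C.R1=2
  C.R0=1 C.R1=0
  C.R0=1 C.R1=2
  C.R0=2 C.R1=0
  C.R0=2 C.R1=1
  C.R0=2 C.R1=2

outcome vector order: (C.R0,C.R1)
[PSO] allowed = {00 01 02 10 11 12 20 21 22}
PSO∖claimed = {11}

missing: C.R0=1 C.R1=1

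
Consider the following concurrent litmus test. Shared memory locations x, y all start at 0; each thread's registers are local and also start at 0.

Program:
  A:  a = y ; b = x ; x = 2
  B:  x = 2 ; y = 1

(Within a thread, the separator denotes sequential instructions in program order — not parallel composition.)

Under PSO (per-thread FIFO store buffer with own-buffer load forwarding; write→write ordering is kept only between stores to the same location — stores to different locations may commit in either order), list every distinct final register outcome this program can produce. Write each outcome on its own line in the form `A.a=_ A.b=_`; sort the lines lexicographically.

A.a=0 A.b=0
A.a=0 A.b=2
A.a=1 A.b=0
A.a=1 A.b=2

outcome vector order: (A.a,A.b)
|PSO outcomes| = 4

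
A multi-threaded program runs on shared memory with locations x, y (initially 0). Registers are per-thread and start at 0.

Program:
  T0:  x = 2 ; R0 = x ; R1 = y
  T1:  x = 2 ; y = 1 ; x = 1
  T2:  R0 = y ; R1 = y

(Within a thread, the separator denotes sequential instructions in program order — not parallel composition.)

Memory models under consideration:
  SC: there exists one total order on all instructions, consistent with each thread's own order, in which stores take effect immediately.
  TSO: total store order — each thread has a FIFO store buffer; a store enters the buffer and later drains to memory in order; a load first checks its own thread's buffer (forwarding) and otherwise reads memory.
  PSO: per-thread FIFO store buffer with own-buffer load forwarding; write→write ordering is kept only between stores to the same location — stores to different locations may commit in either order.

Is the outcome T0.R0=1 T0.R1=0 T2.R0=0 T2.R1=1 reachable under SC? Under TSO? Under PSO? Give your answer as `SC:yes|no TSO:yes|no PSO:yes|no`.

outcome vector order: (T0.R0,T0.R1,T2.R0,T2.R1)
SC: 9 outcomes — {1/1/0/0; 1/1/0/1; 1/1/1/1; 2/0/0/0; 2/0/0/1; 2/0/1/1; 2/1/0/0; 2/1/0/1; 2/1/1/1}
TSO: 9 outcomes — {1/1/0/0; 1/1/0/1; 1/1/1/1; 2/0/0/0; 2/0/0/1; 2/0/1/1; 2/1/0/0; 2/1/0/1; 2/1/1/1}
PSO: 12 outcomes — {1/0/0/0; 1/0/0/1; 1/0/1/1; 1/1/0/0; 1/1/0/1; 1/1/1/1; 2/0/0/0; 2/0/0/1; 2/0/1/1; 2/1/0/0; 2/1/0/1; 2/1/1/1}
target 1/0/0/1 ∈ {PSO}

SC:no TSO:no PSO:yes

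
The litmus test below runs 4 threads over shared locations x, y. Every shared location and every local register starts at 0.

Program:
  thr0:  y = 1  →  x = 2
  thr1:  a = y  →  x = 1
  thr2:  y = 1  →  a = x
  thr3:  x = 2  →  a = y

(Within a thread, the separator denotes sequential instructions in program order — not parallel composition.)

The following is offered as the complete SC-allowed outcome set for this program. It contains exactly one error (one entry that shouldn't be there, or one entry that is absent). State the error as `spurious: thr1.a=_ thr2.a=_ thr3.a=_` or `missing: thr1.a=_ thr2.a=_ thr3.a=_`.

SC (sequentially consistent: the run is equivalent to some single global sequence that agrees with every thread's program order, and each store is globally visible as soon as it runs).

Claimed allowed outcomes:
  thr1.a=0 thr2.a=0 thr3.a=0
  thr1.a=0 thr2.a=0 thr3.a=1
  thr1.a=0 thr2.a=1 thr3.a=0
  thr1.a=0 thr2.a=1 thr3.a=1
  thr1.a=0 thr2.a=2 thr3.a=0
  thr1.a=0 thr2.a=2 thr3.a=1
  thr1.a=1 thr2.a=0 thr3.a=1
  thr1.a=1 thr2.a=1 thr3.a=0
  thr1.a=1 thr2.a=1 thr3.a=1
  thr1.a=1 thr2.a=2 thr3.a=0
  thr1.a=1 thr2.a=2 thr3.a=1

spurious: thr1.a=0 thr2.a=0 thr3.a=0

outcome vector order: (thr1.a,thr2.a,thr3.a)
SC: 10 outcomes — {0/0/1 0/1/0 0/1/1 0/2/0 0/2/1 1/0/1 1/1/0 1/1/1 1/2/0 1/2/1}
claimed∖SC = {0/0/0}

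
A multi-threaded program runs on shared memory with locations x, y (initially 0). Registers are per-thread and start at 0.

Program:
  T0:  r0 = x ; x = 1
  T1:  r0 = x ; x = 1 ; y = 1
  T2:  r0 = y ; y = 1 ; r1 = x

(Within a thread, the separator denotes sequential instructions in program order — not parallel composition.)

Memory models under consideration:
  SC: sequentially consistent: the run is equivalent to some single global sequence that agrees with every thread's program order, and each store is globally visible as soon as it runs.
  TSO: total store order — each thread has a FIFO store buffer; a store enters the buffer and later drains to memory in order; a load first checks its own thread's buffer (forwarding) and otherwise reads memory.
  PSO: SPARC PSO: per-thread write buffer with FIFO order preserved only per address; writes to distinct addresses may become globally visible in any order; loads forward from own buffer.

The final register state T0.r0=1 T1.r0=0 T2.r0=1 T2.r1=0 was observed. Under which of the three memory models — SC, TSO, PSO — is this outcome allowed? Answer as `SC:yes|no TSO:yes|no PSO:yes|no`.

SC:no TSO:no PSO:yes

outcome vector order: (T0.r0,T1.r0,T2.r0,T2.r1)
SC (9): <0 0 0 0> <0 0 0 1> <0 0 1 1> <0 1 0 0> <0 1 0 1> <0 1 1 1> <1 0 0 0> <1 0 0 1> <1 0 1 1>
TSO (9): <0 0 0 0> <0 0 0 1> <0 0 1 1> <0 1 0 0> <0 1 0 1> <0 1 1 1> <1 0 0 0> <1 0 0 1> <1 0 1 1>
PSO (11): <0 0 0 0> <0 0 0 1> <0 0 1 0> <0 0 1 1> <0 1 0 0> <0 1 0 1> <0 1 1 1> <1 0 0 0> <1 0 0 1> <1 0 1 0> <1 0 1 1>
target <1 0 1 0> ∈ {PSO}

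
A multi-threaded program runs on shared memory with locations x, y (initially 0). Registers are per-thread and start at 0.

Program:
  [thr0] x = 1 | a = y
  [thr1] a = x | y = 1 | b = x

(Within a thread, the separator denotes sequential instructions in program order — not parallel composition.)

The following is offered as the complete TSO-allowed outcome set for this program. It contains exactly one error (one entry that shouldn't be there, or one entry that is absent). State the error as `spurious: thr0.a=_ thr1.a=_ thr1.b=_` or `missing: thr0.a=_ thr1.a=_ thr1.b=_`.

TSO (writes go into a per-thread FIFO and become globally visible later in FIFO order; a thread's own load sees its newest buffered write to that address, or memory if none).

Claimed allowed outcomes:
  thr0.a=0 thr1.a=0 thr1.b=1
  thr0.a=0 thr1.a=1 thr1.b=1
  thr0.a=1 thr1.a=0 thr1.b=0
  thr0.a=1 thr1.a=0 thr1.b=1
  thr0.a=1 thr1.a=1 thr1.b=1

missing: thr0.a=0 thr1.a=0 thr1.b=0

outcome vector order: (thr0.a,thr1.a,thr1.b)
under TSO → 000 001 011 100 101 111
TSO∖claimed = {000}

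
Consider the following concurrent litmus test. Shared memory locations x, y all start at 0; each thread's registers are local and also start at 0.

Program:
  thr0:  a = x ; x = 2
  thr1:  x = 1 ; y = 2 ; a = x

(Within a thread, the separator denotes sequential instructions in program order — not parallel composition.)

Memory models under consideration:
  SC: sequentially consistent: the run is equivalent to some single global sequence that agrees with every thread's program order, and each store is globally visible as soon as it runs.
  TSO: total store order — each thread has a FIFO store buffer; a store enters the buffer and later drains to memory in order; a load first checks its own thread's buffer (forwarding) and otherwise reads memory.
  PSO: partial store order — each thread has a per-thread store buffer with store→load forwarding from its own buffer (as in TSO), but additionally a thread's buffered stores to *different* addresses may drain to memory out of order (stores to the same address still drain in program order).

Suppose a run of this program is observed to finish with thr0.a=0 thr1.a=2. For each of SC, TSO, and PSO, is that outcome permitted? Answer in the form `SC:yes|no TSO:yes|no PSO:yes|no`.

SC:yes TSO:yes PSO:yes

outcome vector order: (thr0.a,thr1.a)
SC (4): <0 1>; <0 2>; <1 1>; <1 2>
TSO (4): <0 1>; <0 2>; <1 1>; <1 2>
PSO (4): <0 1>; <0 2>; <1 1>; <1 2>
target <0 2> ∈ {SC,TSO,PSO}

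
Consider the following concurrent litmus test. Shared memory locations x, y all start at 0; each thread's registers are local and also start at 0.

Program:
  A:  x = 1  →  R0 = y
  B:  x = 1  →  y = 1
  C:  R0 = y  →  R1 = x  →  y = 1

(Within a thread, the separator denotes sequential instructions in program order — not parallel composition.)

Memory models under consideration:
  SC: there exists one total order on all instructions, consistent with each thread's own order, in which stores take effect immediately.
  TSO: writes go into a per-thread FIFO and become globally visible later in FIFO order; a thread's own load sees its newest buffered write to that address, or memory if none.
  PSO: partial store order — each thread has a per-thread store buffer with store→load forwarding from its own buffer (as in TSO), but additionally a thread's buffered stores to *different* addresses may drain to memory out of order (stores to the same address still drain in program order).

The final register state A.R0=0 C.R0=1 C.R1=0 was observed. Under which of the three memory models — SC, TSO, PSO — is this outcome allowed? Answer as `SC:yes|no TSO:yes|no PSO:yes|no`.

SC:no TSO:no PSO:yes

outcome vector order: (A.R0,C.R0,C.R1)
SC (6): (0,0,0), (0,0,1), (0,1,1), (1,0,0), (1,0,1), (1,1,1)
TSO (6): (0,0,0), (0,0,1), (0,1,1), (1,0,0), (1,0,1), (1,1,1)
PSO (8): (0,0,0), (0,0,1), (0,1,0), (0,1,1), (1,0,0), (1,0,1), (1,1,0), (1,1,1)
target (0,1,0) ∈ {PSO}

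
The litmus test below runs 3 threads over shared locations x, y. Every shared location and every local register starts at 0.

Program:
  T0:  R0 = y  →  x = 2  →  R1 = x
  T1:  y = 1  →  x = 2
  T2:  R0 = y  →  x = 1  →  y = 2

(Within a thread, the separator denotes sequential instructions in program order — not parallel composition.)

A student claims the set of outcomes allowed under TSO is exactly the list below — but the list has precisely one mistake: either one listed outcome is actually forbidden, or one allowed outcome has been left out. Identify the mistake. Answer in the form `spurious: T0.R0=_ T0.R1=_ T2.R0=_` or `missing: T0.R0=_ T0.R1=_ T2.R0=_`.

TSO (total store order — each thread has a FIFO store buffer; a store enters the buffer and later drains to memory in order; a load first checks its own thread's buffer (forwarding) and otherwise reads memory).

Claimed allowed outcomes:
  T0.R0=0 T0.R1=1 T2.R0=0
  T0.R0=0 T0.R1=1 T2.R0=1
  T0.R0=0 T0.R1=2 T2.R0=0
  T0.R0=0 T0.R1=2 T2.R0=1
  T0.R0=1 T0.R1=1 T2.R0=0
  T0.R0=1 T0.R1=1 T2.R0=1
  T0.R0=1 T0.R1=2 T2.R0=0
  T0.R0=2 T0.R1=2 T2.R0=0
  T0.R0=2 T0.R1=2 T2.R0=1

outcome vector order: (T0.R0,T0.R1,T2.R0)
under TSO → 010, 011, 020, 021, 110, 111, 120, 121, 220, 221
TSO∖claimed = {121}

missing: T0.R0=1 T0.R1=2 T2.R0=1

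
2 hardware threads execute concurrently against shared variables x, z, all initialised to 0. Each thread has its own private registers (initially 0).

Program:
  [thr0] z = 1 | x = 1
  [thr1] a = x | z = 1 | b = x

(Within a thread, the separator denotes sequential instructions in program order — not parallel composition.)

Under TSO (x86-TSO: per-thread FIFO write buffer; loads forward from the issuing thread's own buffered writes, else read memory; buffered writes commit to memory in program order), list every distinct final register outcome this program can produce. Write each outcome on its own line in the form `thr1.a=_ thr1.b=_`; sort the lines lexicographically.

thr1.a=0 thr1.b=0
thr1.a=0 thr1.b=1
thr1.a=1 thr1.b=1

outcome vector order: (thr1.a,thr1.b)
|TSO outcomes| = 3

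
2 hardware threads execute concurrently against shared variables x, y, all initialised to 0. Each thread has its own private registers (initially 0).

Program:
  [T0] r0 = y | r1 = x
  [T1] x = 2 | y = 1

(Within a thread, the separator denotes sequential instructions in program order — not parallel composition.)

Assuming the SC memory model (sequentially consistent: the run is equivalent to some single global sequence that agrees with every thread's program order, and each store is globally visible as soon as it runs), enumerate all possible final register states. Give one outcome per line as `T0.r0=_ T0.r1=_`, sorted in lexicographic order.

outcome vector order: (T0.r0,T0.r1)
|SC outcomes| = 3

T0.r0=0 T0.r1=0
T0.r0=0 T0.r1=2
T0.r0=1 T0.r1=2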